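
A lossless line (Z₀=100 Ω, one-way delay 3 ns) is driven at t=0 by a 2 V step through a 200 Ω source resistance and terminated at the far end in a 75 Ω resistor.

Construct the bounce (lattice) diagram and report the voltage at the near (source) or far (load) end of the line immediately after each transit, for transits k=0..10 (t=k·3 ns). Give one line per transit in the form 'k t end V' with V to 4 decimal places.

0 0 source 0.6667
1 3 load 0.5714
2 6 source 0.5397
3 9 load 0.5442
4 12 source 0.5457
5 15 load 0.5455
6 18 source 0.5454
7 21 load 0.5455
8 24 source 0.5455
9 27 load 0.5455
10 30 source 0.5455

Γ_L=-0.142857, Γ_S=0.333333; launch V₁=2·100/300=0.666667
k=0 src: V=0.6667
k=1 load: inc=0.666667, refl=0.666667·-0.142857=-0.0952; V=0.000000+0.666667+-0.095238=0.5714
k=2 src: inc=-0.095238, refl=-0.095238·0.333333=-0.0317; V=0.666667+-0.095238+-0.031746=0.5397
k=3 load: inc=-0.031746, refl=-0.031746·-0.142857=0.0045; V=0.571429+-0.031746+0.004535=0.5442
k=4 src: inc=0.004535, refl=0.004535·0.333333=0.0015; V=0.539683+0.004535+0.001512=0.5457
k=5 load: inc=0.001512, refl=0.001512·-0.142857=-0.0002; V=0.544218+0.001512+-0.000216=0.5455
k=6 src: inc=-0.000216, refl=-0.000216·0.333333=-0.0001; V=0.545729+-0.000216+-0.000072=0.5454
k=7 load: inc=-0.000072, refl=-0.000072·-0.142857=0.0000; V=0.545513+-0.000072+0.000010=0.5455
k=8 src: inc=0.000010, refl=0.000010·0.333333=0.0000; V=0.545441+0.000010+0.000003=0.5455
k=9 load: inc=0.000003, refl=0.000003·-0.142857=-0.0000; V=0.545452+0.000003+-0.000000=0.5455
k=10 src: inc=-0.000000, refl=-0.000000·0.333333=-0.0000; V=0.545455+-0.000000+-0.000000=0.5455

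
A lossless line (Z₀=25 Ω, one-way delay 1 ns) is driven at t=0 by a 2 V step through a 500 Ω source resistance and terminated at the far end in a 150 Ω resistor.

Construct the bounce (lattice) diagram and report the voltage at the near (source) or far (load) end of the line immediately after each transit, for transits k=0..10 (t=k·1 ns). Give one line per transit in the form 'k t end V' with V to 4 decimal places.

0 0 source 0.0952
1 1 load 0.1633
2 2 source 0.2248
3 3 load 0.2688
4 4 source 0.3086
5 5 load 0.3370
6 6 source 0.3627
7 7 load 0.3810
8 8 source 0.3976
9 9 load 0.4095
10 10 source 0.4202

Γ_L=0.714286, Γ_S=0.904762; launch V₁=2·25/525=0.095238
k=0 src: V=0.0952
k=1 load: inc=0.095238, refl=0.095238·0.714286=0.0680; V=0.000000+0.095238+0.068027=0.1633
k=2 src: inc=0.068027, refl=0.068027·0.904762=0.0615; V=0.095238+0.068027+0.061548=0.2248
k=3 load: inc=0.061548, refl=0.061548·0.714286=0.0440; V=0.163265+0.061548+0.043963=0.2688
k=4 src: inc=0.043963, refl=0.043963·0.904762=0.0398; V=0.224814+0.043963+0.039776=0.3086
k=5 load: inc=0.039776, refl=0.039776·0.714286=0.0284; V=0.268777+0.039776+0.028412=0.3370
k=6 src: inc=0.028412, refl=0.028412·0.904762=0.0257; V=0.308553+0.028412+0.025706=0.3627
k=7 load: inc=0.025706, refl=0.025706·0.714286=0.0184; V=0.336965+0.025706+0.018361=0.3810
k=8 src: inc=0.018361, refl=0.018361·0.904762=0.0166; V=0.362670+0.018361+0.016613=0.3976
k=9 load: inc=0.016613, refl=0.016613·0.714286=0.0119; V=0.381032+0.016613+0.011866=0.4095
k=10 src: inc=0.011866, refl=0.011866·0.904762=0.0107; V=0.397644+0.011866+0.010736=0.4202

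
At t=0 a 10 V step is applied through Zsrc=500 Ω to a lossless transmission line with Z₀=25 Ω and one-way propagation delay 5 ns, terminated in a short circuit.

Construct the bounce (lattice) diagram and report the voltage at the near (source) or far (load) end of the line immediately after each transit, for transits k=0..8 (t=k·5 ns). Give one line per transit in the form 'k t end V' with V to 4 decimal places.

Γ_L=-1.000000, Γ_S=0.904762; launch V₁=10·25/525=0.476190
k=0 src: V=0.4762
k=1 load: inc=0.476190, refl=0.476190·-1.000000=-0.4762; V=0.000000+0.476190+-0.476190=0.0000
k=2 src: inc=-0.476190, refl=-0.476190·0.904762=-0.4308; V=0.476190+-0.476190+-0.430839=-0.4308
k=3 load: inc=-0.430839, refl=-0.430839·-1.000000=0.4308; V=0.000000+-0.430839+0.430839=0.0000
k=4 src: inc=0.430839, refl=0.430839·0.904762=0.3898; V=-0.430839+0.430839+0.389807=0.3898
k=5 load: inc=0.389807, refl=0.389807·-1.000000=-0.3898; V=0.000000+0.389807+-0.389807=0.0000
k=6 src: inc=-0.389807, refl=-0.389807·0.904762=-0.3527; V=0.389807+-0.389807+-0.352682=-0.3527
k=7 load: inc=-0.352682, refl=-0.352682·-1.000000=0.3527; V=0.000000+-0.352682+0.352682=0.0000
k=8 src: inc=0.352682, refl=0.352682·0.904762=0.3191; V=-0.352682+0.352682+0.319093=0.3191

0 0 source 0.4762
1 5 load 0.0000
2 10 source -0.4308
3 15 load 0.0000
4 20 source 0.3898
5 25 load 0.0000
6 30 source -0.3527
7 35 load 0.0000
8 40 source 0.3191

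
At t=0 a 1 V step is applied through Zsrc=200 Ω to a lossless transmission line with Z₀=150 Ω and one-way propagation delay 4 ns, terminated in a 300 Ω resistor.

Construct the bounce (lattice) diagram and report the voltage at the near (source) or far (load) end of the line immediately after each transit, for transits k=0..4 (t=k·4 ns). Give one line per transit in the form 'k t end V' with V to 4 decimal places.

Γ_L=0.333333, Γ_S=0.142857; launch V₁=1·150/350=0.428571
k=0 src: V=0.4286
k=1 load: inc=0.428571, refl=0.428571·0.333333=0.1429; V=0.000000+0.428571+0.142857=0.5714
k=2 src: inc=0.142857, refl=0.142857·0.142857=0.0204; V=0.428571+0.142857+0.020408=0.5918
k=3 load: inc=0.020408, refl=0.020408·0.333333=0.0068; V=0.571429+0.020408+0.006803=0.5986
k=4 src: inc=0.006803, refl=0.006803·0.142857=0.0010; V=0.591837+0.006803+0.000972=0.5996

0 0 source 0.4286
1 4 load 0.5714
2 8 source 0.5918
3 12 load 0.5986
4 16 source 0.5996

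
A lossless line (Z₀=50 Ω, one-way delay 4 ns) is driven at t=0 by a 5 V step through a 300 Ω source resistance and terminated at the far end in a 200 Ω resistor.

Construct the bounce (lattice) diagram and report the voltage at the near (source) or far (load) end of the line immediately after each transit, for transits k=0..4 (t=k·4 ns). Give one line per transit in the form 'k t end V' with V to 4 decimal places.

0 0 source 0.7143
1 4 load 1.1429
2 8 source 1.4490
3 12 load 1.6327
4 16 source 1.7638

Γ_L=0.600000, Γ_S=0.714286; launch V₁=5·50/350=0.714286
k=0 src: V=0.7143
k=1 load: inc=0.714286, refl=0.714286·0.600000=0.4286; V=0.000000+0.714286+0.428571=1.1429
k=2 src: inc=0.428571, refl=0.428571·0.714286=0.3061; V=0.714286+0.428571+0.306122=1.4490
k=3 load: inc=0.306122, refl=0.306122·0.600000=0.1837; V=1.142857+0.306122+0.183673=1.6327
k=4 src: inc=0.183673, refl=0.183673·0.714286=0.1312; V=1.448980+0.183673+0.131195=1.7638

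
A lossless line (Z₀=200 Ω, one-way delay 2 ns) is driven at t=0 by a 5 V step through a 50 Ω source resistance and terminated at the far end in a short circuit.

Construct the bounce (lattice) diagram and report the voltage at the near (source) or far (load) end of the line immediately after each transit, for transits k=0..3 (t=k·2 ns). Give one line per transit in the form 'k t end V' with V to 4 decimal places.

0 0 source 4.0000
1 2 load 0.0000
2 4 source 2.4000
3 6 load 0.0000

Γ_L=-1.000000, Γ_S=-0.600000; launch V₁=5·200/250=4.000000
k=0 src: V=4.0000
k=1 load: inc=4.000000, refl=4.000000·-1.000000=-4.0000; V=0.000000+4.000000+-4.000000=0.0000
k=2 src: inc=-4.000000, refl=-4.000000·-0.600000=2.4000; V=4.000000+-4.000000+2.400000=2.4000
k=3 load: inc=2.400000, refl=2.400000·-1.000000=-2.4000; V=0.000000+2.400000+-2.400000=0.0000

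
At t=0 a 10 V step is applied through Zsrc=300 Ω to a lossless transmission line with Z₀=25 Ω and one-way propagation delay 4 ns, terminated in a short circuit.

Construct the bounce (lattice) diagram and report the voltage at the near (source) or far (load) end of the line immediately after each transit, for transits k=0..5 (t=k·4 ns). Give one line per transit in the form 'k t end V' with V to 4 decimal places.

0 0 source 0.7692
1 4 load 0.0000
2 8 source -0.6509
3 12 load 0.0000
4 16 source 0.5508
5 20 load 0.0000

Γ_L=-1.000000, Γ_S=0.846154; launch V₁=10·25/325=0.769231
k=0 src: V=0.7692
k=1 load: inc=0.769231, refl=0.769231·-1.000000=-0.7692; V=0.000000+0.769231+-0.769231=0.0000
k=2 src: inc=-0.769231, refl=-0.769231·0.846154=-0.6509; V=0.769231+-0.769231+-0.650888=-0.6509
k=3 load: inc=-0.650888, refl=-0.650888·-1.000000=0.6509; V=0.000000+-0.650888+0.650888=0.0000
k=4 src: inc=0.650888, refl=0.650888·0.846154=0.5508; V=-0.650888+0.650888+0.550751=0.5508
k=5 load: inc=0.550751, refl=0.550751·-1.000000=-0.5508; V=0.000000+0.550751+-0.550751=0.0000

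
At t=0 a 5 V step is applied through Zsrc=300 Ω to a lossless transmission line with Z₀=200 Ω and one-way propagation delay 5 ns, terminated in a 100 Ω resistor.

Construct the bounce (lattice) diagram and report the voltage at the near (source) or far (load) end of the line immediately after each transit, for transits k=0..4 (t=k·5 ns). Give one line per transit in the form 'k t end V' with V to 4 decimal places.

Γ_L=-0.333333, Γ_S=0.200000; launch V₁=5·200/500=2.000000
k=0 src: V=2.0000
k=1 load: inc=2.000000, refl=2.000000·-0.333333=-0.6667; V=0.000000+2.000000+-0.666667=1.3333
k=2 src: inc=-0.666667, refl=-0.666667·0.200000=-0.1333; V=2.000000+-0.666667+-0.133333=1.2000
k=3 load: inc=-0.133333, refl=-0.133333·-0.333333=0.0444; V=1.333333+-0.133333+0.044444=1.2444
k=4 src: inc=0.044444, refl=0.044444·0.200000=0.0089; V=1.200000+0.044444+0.008889=1.2533

0 0 source 2.0000
1 5 load 1.3333
2 10 source 1.2000
3 15 load 1.2444
4 20 source 1.2533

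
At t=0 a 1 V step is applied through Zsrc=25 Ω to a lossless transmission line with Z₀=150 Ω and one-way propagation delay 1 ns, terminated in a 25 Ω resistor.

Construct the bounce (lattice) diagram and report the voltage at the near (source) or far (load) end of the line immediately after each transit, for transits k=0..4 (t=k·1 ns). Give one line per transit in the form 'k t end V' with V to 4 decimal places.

Γ_L=-0.714286, Γ_S=-0.714286; launch V₁=1·150/175=0.857143
k=0 src: V=0.8571
k=1 load: inc=0.857143, refl=0.857143·-0.714286=-0.6122; V=0.000000+0.857143+-0.612245=0.2449
k=2 src: inc=-0.612245, refl=-0.612245·-0.714286=0.4373; V=0.857143+-0.612245+0.437318=0.6822
k=3 load: inc=0.437318, refl=0.437318·-0.714286=-0.3124; V=0.244898+0.437318+-0.312370=0.3698
k=4 src: inc=-0.312370, refl=-0.312370·-0.714286=0.2231; V=0.682216+-0.312370+0.223121=0.5930

0 0 source 0.8571
1 1 load 0.2449
2 2 source 0.6822
3 3 load 0.3698
4 4 source 0.5930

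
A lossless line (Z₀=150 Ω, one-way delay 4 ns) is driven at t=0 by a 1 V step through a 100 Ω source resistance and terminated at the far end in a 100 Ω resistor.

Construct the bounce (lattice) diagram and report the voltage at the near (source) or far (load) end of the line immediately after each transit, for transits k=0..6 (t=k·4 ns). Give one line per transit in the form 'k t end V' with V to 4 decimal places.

0 0 source 0.6000
1 4 load 0.4800
2 8 source 0.5040
3 12 load 0.4992
4 16 source 0.5002
5 20 load 0.5000
6 24 source 0.5000

Γ_L=-0.200000, Γ_S=-0.200000; launch V₁=1·150/250=0.600000
k=0 src: V=0.6000
k=1 load: inc=0.600000, refl=0.600000·-0.200000=-0.1200; V=0.000000+0.600000+-0.120000=0.4800
k=2 src: inc=-0.120000, refl=-0.120000·-0.200000=0.0240; V=0.600000+-0.120000+0.024000=0.5040
k=3 load: inc=0.024000, refl=0.024000·-0.200000=-0.0048; V=0.480000+0.024000+-0.004800=0.4992
k=4 src: inc=-0.004800, refl=-0.004800·-0.200000=0.0010; V=0.504000+-0.004800+0.000960=0.5002
k=5 load: inc=0.000960, refl=0.000960·-0.200000=-0.0002; V=0.499200+0.000960+-0.000192=0.5000
k=6 src: inc=-0.000192, refl=-0.000192·-0.200000=0.0000; V=0.500160+-0.000192+0.000038=0.5000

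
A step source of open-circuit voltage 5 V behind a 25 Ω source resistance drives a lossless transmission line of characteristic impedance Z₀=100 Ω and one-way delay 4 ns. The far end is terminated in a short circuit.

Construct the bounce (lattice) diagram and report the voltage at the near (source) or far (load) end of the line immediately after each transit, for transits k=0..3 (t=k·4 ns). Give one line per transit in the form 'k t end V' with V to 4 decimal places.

0 0 source 4.0000
1 4 load 0.0000
2 8 source 2.4000
3 12 load 0.0000

Γ_L=-1.000000, Γ_S=-0.600000; launch V₁=5·100/125=4.000000
k=0 src: V=4.0000
k=1 load: inc=4.000000, refl=4.000000·-1.000000=-4.0000; V=0.000000+4.000000+-4.000000=0.0000
k=2 src: inc=-4.000000, refl=-4.000000·-0.600000=2.4000; V=4.000000+-4.000000+2.400000=2.4000
k=3 load: inc=2.400000, refl=2.400000·-1.000000=-2.4000; V=0.000000+2.400000+-2.400000=0.0000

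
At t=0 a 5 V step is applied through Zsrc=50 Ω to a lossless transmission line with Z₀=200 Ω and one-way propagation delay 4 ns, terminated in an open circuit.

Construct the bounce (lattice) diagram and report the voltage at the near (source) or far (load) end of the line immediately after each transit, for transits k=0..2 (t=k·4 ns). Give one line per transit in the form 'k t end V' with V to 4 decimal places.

Γ_L=1.000000, Γ_S=-0.600000; launch V₁=5·200/250=4.000000
k=0 src: V=4.0000
k=1 load: inc=4.000000, refl=4.000000·1.000000=4.0000; V=0.000000+4.000000+4.000000=8.0000
k=2 src: inc=4.000000, refl=4.000000·-0.600000=-2.4000; V=4.000000+4.000000+-2.400000=5.6000

0 0 source 4.0000
1 4 load 8.0000
2 8 source 5.6000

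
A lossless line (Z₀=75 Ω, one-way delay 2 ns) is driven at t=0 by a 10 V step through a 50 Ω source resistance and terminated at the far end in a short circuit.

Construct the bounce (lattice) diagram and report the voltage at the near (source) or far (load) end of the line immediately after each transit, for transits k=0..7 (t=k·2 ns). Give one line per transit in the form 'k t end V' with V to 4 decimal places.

Γ_L=-1.000000, Γ_S=-0.200000; launch V₁=10·75/125=6.000000
k=0 src: V=6.0000
k=1 load: inc=6.000000, refl=6.000000·-1.000000=-6.0000; V=0.000000+6.000000+-6.000000=0.0000
k=2 src: inc=-6.000000, refl=-6.000000·-0.200000=1.2000; V=6.000000+-6.000000+1.200000=1.2000
k=3 load: inc=1.200000, refl=1.200000·-1.000000=-1.2000; V=0.000000+1.200000+-1.200000=0.0000
k=4 src: inc=-1.200000, refl=-1.200000·-0.200000=0.2400; V=1.200000+-1.200000+0.240000=0.2400
k=5 load: inc=0.240000, refl=0.240000·-1.000000=-0.2400; V=0.000000+0.240000+-0.240000=0.0000
k=6 src: inc=-0.240000, refl=-0.240000·-0.200000=0.0480; V=0.240000+-0.240000+0.048000=0.0480
k=7 load: inc=0.048000, refl=0.048000·-1.000000=-0.0480; V=0.000000+0.048000+-0.048000=0.0000

0 0 source 6.0000
1 2 load 0.0000
2 4 source 1.2000
3 6 load 0.0000
4 8 source 0.2400
5 10 load 0.0000
6 12 source 0.0480
7 14 load 0.0000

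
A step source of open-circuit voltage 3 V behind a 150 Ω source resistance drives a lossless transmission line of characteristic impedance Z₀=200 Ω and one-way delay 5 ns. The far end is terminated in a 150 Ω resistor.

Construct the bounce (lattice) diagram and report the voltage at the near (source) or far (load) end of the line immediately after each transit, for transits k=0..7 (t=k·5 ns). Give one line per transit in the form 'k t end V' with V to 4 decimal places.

0 0 source 1.7143
1 5 load 1.4694
2 10 source 1.5044
3 15 load 1.4994
4 20 source 1.5001
5 25 load 1.5000
6 30 source 1.5000
7 35 load 1.5000

Γ_L=-0.142857, Γ_S=-0.142857; launch V₁=3·200/350=1.714286
k=0 src: V=1.7143
k=1 load: inc=1.714286, refl=1.714286·-0.142857=-0.2449; V=0.000000+1.714286+-0.244898=1.4694
k=2 src: inc=-0.244898, refl=-0.244898·-0.142857=0.0350; V=1.714286+-0.244898+0.034985=1.5044
k=3 load: inc=0.034985, refl=0.034985·-0.142857=-0.0050; V=1.469388+0.034985+-0.004998=1.4994
k=4 src: inc=-0.004998, refl=-0.004998·-0.142857=0.0007; V=1.504373+-0.004998+0.000714=1.5001
k=5 load: inc=0.000714, refl=0.000714·-0.142857=-0.0001; V=1.499375+0.000714+-0.000102=1.5000
k=6 src: inc=-0.000102, refl=-0.000102·-0.142857=0.0000; V=1.500089+-0.000102+0.000015=1.5000
k=7 load: inc=0.000015, refl=0.000015·-0.142857=-0.0000; V=1.499987+0.000015+-0.000002=1.5000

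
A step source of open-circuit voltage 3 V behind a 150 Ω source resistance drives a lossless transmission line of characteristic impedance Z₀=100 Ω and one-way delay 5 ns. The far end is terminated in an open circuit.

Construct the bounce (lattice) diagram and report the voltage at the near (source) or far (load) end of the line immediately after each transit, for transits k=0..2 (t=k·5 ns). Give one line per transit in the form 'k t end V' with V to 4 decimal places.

Γ_L=1.000000, Γ_S=0.200000; launch V₁=3·100/250=1.200000
k=0 src: V=1.2000
k=1 load: inc=1.200000, refl=1.200000·1.000000=1.2000; V=0.000000+1.200000+1.200000=2.4000
k=2 src: inc=1.200000, refl=1.200000·0.200000=0.2400; V=1.200000+1.200000+0.240000=2.6400

0 0 source 1.2000
1 5 load 2.4000
2 10 source 2.6400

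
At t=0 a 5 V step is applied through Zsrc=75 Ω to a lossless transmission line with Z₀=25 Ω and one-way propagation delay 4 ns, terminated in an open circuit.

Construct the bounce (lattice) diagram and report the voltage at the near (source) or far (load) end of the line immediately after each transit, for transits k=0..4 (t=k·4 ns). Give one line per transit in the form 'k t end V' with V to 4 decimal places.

Γ_L=1.000000, Γ_S=0.500000; launch V₁=5·25/100=1.250000
k=0 src: V=1.2500
k=1 load: inc=1.250000, refl=1.250000·1.000000=1.2500; V=0.000000+1.250000+1.250000=2.5000
k=2 src: inc=1.250000, refl=1.250000·0.500000=0.6250; V=1.250000+1.250000+0.625000=3.1250
k=3 load: inc=0.625000, refl=0.625000·1.000000=0.6250; V=2.500000+0.625000+0.625000=3.7500
k=4 src: inc=0.625000, refl=0.625000·0.500000=0.3125; V=3.125000+0.625000+0.312500=4.0625

0 0 source 1.2500
1 4 load 2.5000
2 8 source 3.1250
3 12 load 3.7500
4 16 source 4.0625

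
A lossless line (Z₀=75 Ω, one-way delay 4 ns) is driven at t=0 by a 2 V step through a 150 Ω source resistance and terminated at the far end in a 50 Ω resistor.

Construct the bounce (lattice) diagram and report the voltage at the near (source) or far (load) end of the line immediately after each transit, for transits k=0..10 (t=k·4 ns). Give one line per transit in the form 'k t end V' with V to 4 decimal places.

0 0 source 0.6667
1 4 load 0.5333
2 8 source 0.4889
3 12 load 0.4978
4 16 source 0.5007
5 20 load 0.5001
6 24 source 0.5000
7 28 load 0.5000
8 32 source 0.5000
9 36 load 0.5000
10 40 source 0.5000

Γ_L=-0.200000, Γ_S=0.333333; launch V₁=2·75/225=0.666667
k=0 src: V=0.6667
k=1 load: inc=0.666667, refl=0.666667·-0.200000=-0.1333; V=0.000000+0.666667+-0.133333=0.5333
k=2 src: inc=-0.133333, refl=-0.133333·0.333333=-0.0444; V=0.666667+-0.133333+-0.044444=0.4889
k=3 load: inc=-0.044444, refl=-0.044444·-0.200000=0.0089; V=0.533333+-0.044444+0.008889=0.4978
k=4 src: inc=0.008889, refl=0.008889·0.333333=0.0030; V=0.488889+0.008889+0.002963=0.5007
k=5 load: inc=0.002963, refl=0.002963·-0.200000=-0.0006; V=0.497778+0.002963+-0.000593=0.5001
k=6 src: inc=-0.000593, refl=-0.000593·0.333333=-0.0002; V=0.500741+-0.000593+-0.000198=0.5000
k=7 load: inc=-0.000198, refl=-0.000198·-0.200000=0.0000; V=0.500148+-0.000198+0.000040=0.5000
k=8 src: inc=0.000040, refl=0.000040·0.333333=0.0000; V=0.499951+0.000040+0.000013=0.5000
k=9 load: inc=0.000013, refl=0.000013·-0.200000=-0.0000; V=0.499990+0.000013+-0.000003=0.5000
k=10 src: inc=-0.000003, refl=-0.000003·0.333333=-0.0000; V=0.500003+-0.000003+-0.000001=0.5000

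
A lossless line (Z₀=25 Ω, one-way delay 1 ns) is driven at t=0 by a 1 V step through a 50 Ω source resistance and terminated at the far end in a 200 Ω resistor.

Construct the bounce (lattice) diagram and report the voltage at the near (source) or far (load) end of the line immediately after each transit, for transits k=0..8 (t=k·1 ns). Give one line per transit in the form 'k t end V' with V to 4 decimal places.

Γ_L=0.777778, Γ_S=0.333333; launch V₁=1·25/75=0.333333
k=0 src: V=0.3333
k=1 load: inc=0.333333, refl=0.333333·0.777778=0.2593; V=0.000000+0.333333+0.259259=0.5926
k=2 src: inc=0.259259, refl=0.259259·0.333333=0.0864; V=0.333333+0.259259+0.086420=0.6790
k=3 load: inc=0.086420, refl=0.086420·0.777778=0.0672; V=0.592593+0.086420+0.067215=0.7462
k=4 src: inc=0.067215, refl=0.067215·0.333333=0.0224; V=0.679012+0.067215+0.022405=0.7686
k=5 load: inc=0.022405, refl=0.022405·0.777778=0.0174; V=0.746228+0.022405+0.017426=0.7861
k=6 src: inc=0.017426, refl=0.017426·0.333333=0.0058; V=0.768633+0.017426+0.005809=0.7919
k=7 load: inc=0.005809, refl=0.005809·0.777778=0.0045; V=0.786059+0.005809+0.004518=0.7964
k=8 src: inc=0.004518, refl=0.004518·0.333333=0.0015; V=0.791868+0.004518+0.001506=0.7979

0 0 source 0.3333
1 1 load 0.5926
2 2 source 0.6790
3 3 load 0.7462
4 4 source 0.7686
5 5 load 0.7861
6 6 source 0.7919
7 7 load 0.7964
8 8 source 0.7979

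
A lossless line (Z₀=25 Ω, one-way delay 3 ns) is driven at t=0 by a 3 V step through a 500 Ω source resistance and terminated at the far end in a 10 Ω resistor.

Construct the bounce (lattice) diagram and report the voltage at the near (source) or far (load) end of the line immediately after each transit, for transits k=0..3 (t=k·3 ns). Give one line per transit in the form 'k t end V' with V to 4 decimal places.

0 0 source 0.1429
1 3 load 0.0816
2 6 source 0.0262
3 9 load 0.0500

Γ_L=-0.428571, Γ_S=0.904762; launch V₁=3·25/525=0.142857
k=0 src: V=0.1429
k=1 load: inc=0.142857, refl=0.142857·-0.428571=-0.0612; V=0.000000+0.142857+-0.061224=0.0816
k=2 src: inc=-0.061224, refl=-0.061224·0.904762=-0.0554; V=0.142857+-0.061224+-0.055394=0.0262
k=3 load: inc=-0.055394, refl=-0.055394·-0.428571=0.0237; V=0.081633+-0.055394+0.023740=0.0500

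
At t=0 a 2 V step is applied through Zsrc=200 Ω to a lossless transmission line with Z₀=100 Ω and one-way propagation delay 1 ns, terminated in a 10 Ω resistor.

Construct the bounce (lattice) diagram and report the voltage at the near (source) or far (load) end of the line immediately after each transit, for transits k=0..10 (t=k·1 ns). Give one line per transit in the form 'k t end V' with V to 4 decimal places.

Γ_L=-0.818182, Γ_S=0.333333; launch V₁=2·100/300=0.666667
k=0 src: V=0.6667
k=1 load: inc=0.666667, refl=0.666667·-0.818182=-0.5455; V=0.000000+0.666667+-0.545455=0.1212
k=2 src: inc=-0.545455, refl=-0.545455·0.333333=-0.1818; V=0.666667+-0.545455+-0.181818=-0.0606
k=3 load: inc=-0.181818, refl=-0.181818·-0.818182=0.1488; V=0.121212+-0.181818+0.148760=0.0882
k=4 src: inc=0.148760, refl=0.148760·0.333333=0.0496; V=-0.060606+0.148760+0.049587=0.1377
k=5 load: inc=0.049587, refl=0.049587·-0.818182=-0.0406; V=0.088154+0.049587+-0.040571=0.0972
k=6 src: inc=-0.040571, refl=-0.040571·0.333333=-0.0135; V=0.137741+-0.040571+-0.013524=0.0836
k=7 load: inc=-0.013524, refl=-0.013524·-0.818182=0.0111; V=0.097170+-0.013524+0.011065=0.0947
k=8 src: inc=0.011065, refl=0.011065·0.333333=0.0037; V=0.083646+0.011065+0.003688=0.0984
k=9 load: inc=0.003688, refl=0.003688·-0.818182=-0.0030; V=0.094711+0.003688+-0.003018=0.0954
k=10 src: inc=-0.003018, refl=-0.003018·0.333333=-0.0010; V=0.098399+-0.003018+-0.001006=0.0944

0 0 source 0.6667
1 1 load 0.1212
2 2 source -0.0606
3 3 load 0.0882
4 4 source 0.1377
5 5 load 0.0972
6 6 source 0.0836
7 7 load 0.0947
8 8 source 0.0984
9 9 load 0.0954
10 10 source 0.0944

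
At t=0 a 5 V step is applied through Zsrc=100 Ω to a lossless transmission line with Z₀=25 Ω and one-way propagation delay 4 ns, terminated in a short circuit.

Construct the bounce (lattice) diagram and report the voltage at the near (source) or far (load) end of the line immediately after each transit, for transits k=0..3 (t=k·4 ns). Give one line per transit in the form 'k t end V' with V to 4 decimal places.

Γ_L=-1.000000, Γ_S=0.600000; launch V₁=5·25/125=1.000000
k=0 src: V=1.0000
k=1 load: inc=1.000000, refl=1.000000·-1.000000=-1.0000; V=0.000000+1.000000+-1.000000=0.0000
k=2 src: inc=-1.000000, refl=-1.000000·0.600000=-0.6000; V=1.000000+-1.000000+-0.600000=-0.6000
k=3 load: inc=-0.600000, refl=-0.600000·-1.000000=0.6000; V=0.000000+-0.600000+0.600000=0.0000

0 0 source 1.0000
1 4 load 0.0000
2 8 source -0.6000
3 12 load 0.0000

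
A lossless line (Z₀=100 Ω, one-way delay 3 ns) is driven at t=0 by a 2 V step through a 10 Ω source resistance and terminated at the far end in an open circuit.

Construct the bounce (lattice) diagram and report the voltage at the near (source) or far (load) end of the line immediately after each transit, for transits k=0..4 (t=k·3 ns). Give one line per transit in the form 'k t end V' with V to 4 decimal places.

0 0 source 1.8182
1 3 load 3.6364
2 6 source 2.1488
3 9 load 0.6612
4 12 source 1.8783

Γ_L=1.000000, Γ_S=-0.818182; launch V₁=2·100/110=1.818182
k=0 src: V=1.8182
k=1 load: inc=1.818182, refl=1.818182·1.000000=1.8182; V=0.000000+1.818182+1.818182=3.6364
k=2 src: inc=1.818182, refl=1.818182·-0.818182=-1.4876; V=1.818182+1.818182+-1.487603=2.1488
k=3 load: inc=-1.487603, refl=-1.487603·1.000000=-1.4876; V=3.636364+-1.487603+-1.487603=0.6612
k=4 src: inc=-1.487603, refl=-1.487603·-0.818182=1.2171; V=2.148760+-1.487603+1.217130=1.8783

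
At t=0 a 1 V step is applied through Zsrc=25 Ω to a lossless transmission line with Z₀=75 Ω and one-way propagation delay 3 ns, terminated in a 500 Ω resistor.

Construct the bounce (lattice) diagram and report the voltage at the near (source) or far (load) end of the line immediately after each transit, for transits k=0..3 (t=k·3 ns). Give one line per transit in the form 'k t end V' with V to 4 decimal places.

Γ_L=0.739130, Γ_S=-0.500000; launch V₁=1·75/100=0.750000
k=0 src: V=0.7500
k=1 load: inc=0.750000, refl=0.750000·0.739130=0.5543; V=0.000000+0.750000+0.554348=1.3043
k=2 src: inc=0.554348, refl=0.554348·-0.500000=-0.2772; V=0.750000+0.554348+-0.277174=1.0272
k=3 load: inc=-0.277174, refl=-0.277174·0.739130=-0.2049; V=1.304348+-0.277174+-0.204868=0.8223

0 0 source 0.7500
1 3 load 1.3043
2 6 source 1.0272
3 9 load 0.8223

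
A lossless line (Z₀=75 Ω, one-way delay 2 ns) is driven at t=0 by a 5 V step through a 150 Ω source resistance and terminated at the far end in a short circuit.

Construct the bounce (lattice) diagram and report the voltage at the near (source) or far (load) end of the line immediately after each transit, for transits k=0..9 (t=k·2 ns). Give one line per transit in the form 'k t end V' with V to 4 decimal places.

Γ_L=-1.000000, Γ_S=0.333333; launch V₁=5·75/225=1.666667
k=0 src: V=1.6667
k=1 load: inc=1.666667, refl=1.666667·-1.000000=-1.6667; V=0.000000+1.666667+-1.666667=0.0000
k=2 src: inc=-1.666667, refl=-1.666667·0.333333=-0.5556; V=1.666667+-1.666667+-0.555556=-0.5556
k=3 load: inc=-0.555556, refl=-0.555556·-1.000000=0.5556; V=0.000000+-0.555556+0.555556=0.0000
k=4 src: inc=0.555556, refl=0.555556·0.333333=0.1852; V=-0.555556+0.555556+0.185185=0.1852
k=5 load: inc=0.185185, refl=0.185185·-1.000000=-0.1852; V=0.000000+0.185185+-0.185185=0.0000
k=6 src: inc=-0.185185, refl=-0.185185·0.333333=-0.0617; V=0.185185+-0.185185+-0.061728=-0.0617
k=7 load: inc=-0.061728, refl=-0.061728·-1.000000=0.0617; V=0.000000+-0.061728+0.061728=0.0000
k=8 src: inc=0.061728, refl=0.061728·0.333333=0.0206; V=-0.061728+0.061728+0.020576=0.0206
k=9 load: inc=0.020576, refl=0.020576·-1.000000=-0.0206; V=0.000000+0.020576+-0.020576=0.0000

0 0 source 1.6667
1 2 load 0.0000
2 4 source -0.5556
3 6 load 0.0000
4 8 source 0.1852
5 10 load 0.0000
6 12 source -0.0617
7 14 load 0.0000
8 16 source 0.0206
9 18 load 0.0000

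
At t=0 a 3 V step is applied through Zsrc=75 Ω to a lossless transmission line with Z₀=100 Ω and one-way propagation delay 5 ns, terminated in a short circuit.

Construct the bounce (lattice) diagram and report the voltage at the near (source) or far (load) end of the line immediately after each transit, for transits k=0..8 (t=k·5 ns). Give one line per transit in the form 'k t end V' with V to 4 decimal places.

Γ_L=-1.000000, Γ_S=-0.142857; launch V₁=3·100/175=1.714286
k=0 src: V=1.7143
k=1 load: inc=1.714286, refl=1.714286·-1.000000=-1.7143; V=0.000000+1.714286+-1.714286=0.0000
k=2 src: inc=-1.714286, refl=-1.714286·-0.142857=0.2449; V=1.714286+-1.714286+0.244898=0.2449
k=3 load: inc=0.244898, refl=0.244898·-1.000000=-0.2449; V=0.000000+0.244898+-0.244898=0.0000
k=4 src: inc=-0.244898, refl=-0.244898·-0.142857=0.0350; V=0.244898+-0.244898+0.034985=0.0350
k=5 load: inc=0.034985, refl=0.034985·-1.000000=-0.0350; V=0.000000+0.034985+-0.034985=0.0000
k=6 src: inc=-0.034985, refl=-0.034985·-0.142857=0.0050; V=0.034985+-0.034985+0.004998=0.0050
k=7 load: inc=0.004998, refl=0.004998·-1.000000=-0.0050; V=0.000000+0.004998+-0.004998=0.0000
k=8 src: inc=-0.004998, refl=-0.004998·-0.142857=0.0007; V=0.004998+-0.004998+0.000714=0.0007

0 0 source 1.7143
1 5 load 0.0000
2 10 source 0.2449
3 15 load 0.0000
4 20 source 0.0350
5 25 load 0.0000
6 30 source 0.0050
7 35 load 0.0000
8 40 source 0.0007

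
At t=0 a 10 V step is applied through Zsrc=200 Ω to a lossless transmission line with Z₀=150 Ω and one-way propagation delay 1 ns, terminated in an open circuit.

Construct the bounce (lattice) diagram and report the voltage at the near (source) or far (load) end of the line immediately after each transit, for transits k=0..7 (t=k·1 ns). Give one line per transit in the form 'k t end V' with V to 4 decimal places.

0 0 source 4.2857
1 1 load 8.5714
2 2 source 9.1837
3 3 load 9.7959
4 4 source 9.8834
5 5 load 9.9708
6 6 source 9.9833
7 7 load 9.9958

Γ_L=1.000000, Γ_S=0.142857; launch V₁=10·150/350=4.285714
k=0 src: V=4.2857
k=1 load: inc=4.285714, refl=4.285714·1.000000=4.2857; V=0.000000+4.285714+4.285714=8.5714
k=2 src: inc=4.285714, refl=4.285714·0.142857=0.6122; V=4.285714+4.285714+0.612245=9.1837
k=3 load: inc=0.612245, refl=0.612245·1.000000=0.6122; V=8.571429+0.612245+0.612245=9.7959
k=4 src: inc=0.612245, refl=0.612245·0.142857=0.0875; V=9.183673+0.612245+0.087464=9.8834
k=5 load: inc=0.087464, refl=0.087464·1.000000=0.0875; V=9.795918+0.087464+0.087464=9.9708
k=6 src: inc=0.087464, refl=0.087464·0.142857=0.0125; V=9.883382+0.087464+0.012495=9.9833
k=7 load: inc=0.012495, refl=0.012495·1.000000=0.0125; V=9.970845+0.012495+0.012495=9.9958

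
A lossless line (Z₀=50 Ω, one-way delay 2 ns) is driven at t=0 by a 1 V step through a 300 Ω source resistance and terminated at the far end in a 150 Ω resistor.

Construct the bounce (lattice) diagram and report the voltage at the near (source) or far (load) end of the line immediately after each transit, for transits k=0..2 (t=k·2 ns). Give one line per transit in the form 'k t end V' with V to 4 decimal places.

Γ_L=0.500000, Γ_S=0.714286; launch V₁=1·50/350=0.142857
k=0 src: V=0.1429
k=1 load: inc=0.142857, refl=0.142857·0.500000=0.0714; V=0.000000+0.142857+0.071429=0.2143
k=2 src: inc=0.071429, refl=0.071429·0.714286=0.0510; V=0.142857+0.071429+0.051020=0.2653

0 0 source 0.1429
1 2 load 0.2143
2 4 source 0.2653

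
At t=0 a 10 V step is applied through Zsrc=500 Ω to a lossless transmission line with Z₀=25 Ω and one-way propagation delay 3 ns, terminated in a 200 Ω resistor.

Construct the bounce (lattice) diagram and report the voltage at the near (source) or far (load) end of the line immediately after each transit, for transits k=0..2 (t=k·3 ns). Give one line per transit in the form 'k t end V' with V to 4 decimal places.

Γ_L=0.777778, Γ_S=0.904762; launch V₁=10·25/525=0.476190
k=0 src: V=0.4762
k=1 load: inc=0.476190, refl=0.476190·0.777778=0.3704; V=0.000000+0.476190+0.370370=0.8466
k=2 src: inc=0.370370, refl=0.370370·0.904762=0.3351; V=0.476190+0.370370+0.335097=1.1817

0 0 source 0.4762
1 3 load 0.8466
2 6 source 1.1817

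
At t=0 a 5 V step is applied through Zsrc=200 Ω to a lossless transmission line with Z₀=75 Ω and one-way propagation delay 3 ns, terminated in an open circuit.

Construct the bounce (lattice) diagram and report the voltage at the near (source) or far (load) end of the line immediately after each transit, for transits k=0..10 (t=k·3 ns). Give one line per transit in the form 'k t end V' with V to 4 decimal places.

0 0 source 1.3636
1 3 load 2.7273
2 6 source 3.3471
3 9 load 3.9669
4 12 source 4.2487
5 15 load 4.5304
6 18 source 4.6585
7 21 load 4.7866
8 24 source 4.8448
9 27 load 4.9030
10 30 source 4.9294

Γ_L=1.000000, Γ_S=0.454545; launch V₁=5·75/275=1.363636
k=0 src: V=1.3636
k=1 load: inc=1.363636, refl=1.363636·1.000000=1.3636; V=0.000000+1.363636+1.363636=2.7273
k=2 src: inc=1.363636, refl=1.363636·0.454545=0.6198; V=1.363636+1.363636+0.619835=3.3471
k=3 load: inc=0.619835, refl=0.619835·1.000000=0.6198; V=2.727273+0.619835+0.619835=3.9669
k=4 src: inc=0.619835, refl=0.619835·0.454545=0.2817; V=3.347107+0.619835+0.281743=4.2487
k=5 load: inc=0.281743, refl=0.281743·1.000000=0.2817; V=3.966942+0.281743+0.281743=4.5304
k=6 src: inc=0.281743, refl=0.281743·0.454545=0.1281; V=4.248685+0.281743+0.128065=4.6585
k=7 load: inc=0.128065, refl=0.128065·1.000000=0.1281; V=4.530428+0.128065+0.128065=4.7866
k=8 src: inc=0.128065, refl=0.128065·0.454545=0.0582; V=4.658493+0.128065+0.058211=4.8448
k=9 load: inc=0.058211, refl=0.058211·1.000000=0.0582; V=4.786558+0.058211+0.058211=4.9030
k=10 src: inc=0.058211, refl=0.058211·0.454545=0.0265; V=4.844770+0.058211+0.026460=4.9294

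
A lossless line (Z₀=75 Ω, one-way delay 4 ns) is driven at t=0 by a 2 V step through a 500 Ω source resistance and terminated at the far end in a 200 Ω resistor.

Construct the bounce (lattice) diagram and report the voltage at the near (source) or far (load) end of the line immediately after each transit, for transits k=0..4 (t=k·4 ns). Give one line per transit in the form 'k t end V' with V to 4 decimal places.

0 0 source 0.2609
1 4 load 0.3794
2 8 source 0.4671
3 12 load 0.5069
4 16 source 0.5364

Γ_L=0.454545, Γ_S=0.739130; launch V₁=2·75/575=0.260870
k=0 src: V=0.2609
k=1 load: inc=0.260870, refl=0.260870·0.454545=0.1186; V=0.000000+0.260870+0.118577=0.3794
k=2 src: inc=0.118577, refl=0.118577·0.739130=0.0876; V=0.260870+0.118577+0.087644=0.4671
k=3 load: inc=0.087644, refl=0.087644·0.454545=0.0398; V=0.379447+0.087644+0.039838=0.5069
k=4 src: inc=0.039838, refl=0.039838·0.739130=0.0294; V=0.467091+0.039838+0.029446=0.5364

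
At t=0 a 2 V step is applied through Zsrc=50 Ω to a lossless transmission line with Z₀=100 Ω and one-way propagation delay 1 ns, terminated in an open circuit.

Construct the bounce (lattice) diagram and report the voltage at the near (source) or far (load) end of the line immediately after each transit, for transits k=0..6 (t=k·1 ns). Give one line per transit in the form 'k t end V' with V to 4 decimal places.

0 0 source 1.3333
1 1 load 2.6667
2 2 source 2.2222
3 3 load 1.7778
4 4 source 1.9259
5 5 load 2.0741
6 6 source 2.0247

Γ_L=1.000000, Γ_S=-0.333333; launch V₁=2·100/150=1.333333
k=0 src: V=1.3333
k=1 load: inc=1.333333, refl=1.333333·1.000000=1.3333; V=0.000000+1.333333+1.333333=2.6667
k=2 src: inc=1.333333, refl=1.333333·-0.333333=-0.4444; V=1.333333+1.333333+-0.444444=2.2222
k=3 load: inc=-0.444444, refl=-0.444444·1.000000=-0.4444; V=2.666667+-0.444444+-0.444444=1.7778
k=4 src: inc=-0.444444, refl=-0.444444·-0.333333=0.1481; V=2.222222+-0.444444+0.148148=1.9259
k=5 load: inc=0.148148, refl=0.148148·1.000000=0.1481; V=1.777778+0.148148+0.148148=2.0741
k=6 src: inc=0.148148, refl=0.148148·-0.333333=-0.0494; V=1.925926+0.148148+-0.049383=2.0247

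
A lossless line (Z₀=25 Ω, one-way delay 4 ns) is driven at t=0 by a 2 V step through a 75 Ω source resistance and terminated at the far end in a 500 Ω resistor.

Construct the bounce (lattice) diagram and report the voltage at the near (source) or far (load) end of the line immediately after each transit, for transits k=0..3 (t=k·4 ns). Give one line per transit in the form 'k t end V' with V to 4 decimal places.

Γ_L=0.904762, Γ_S=0.500000; launch V₁=2·25/100=0.500000
k=0 src: V=0.5000
k=1 load: inc=0.500000, refl=0.500000·0.904762=0.4524; V=0.000000+0.500000+0.452381=0.9524
k=2 src: inc=0.452381, refl=0.452381·0.500000=0.2262; V=0.500000+0.452381+0.226190=1.1786
k=3 load: inc=0.226190, refl=0.226190·0.904762=0.2046; V=0.952381+0.226190+0.204649=1.3832

0 0 source 0.5000
1 4 load 0.9524
2 8 source 1.1786
3 12 load 1.3832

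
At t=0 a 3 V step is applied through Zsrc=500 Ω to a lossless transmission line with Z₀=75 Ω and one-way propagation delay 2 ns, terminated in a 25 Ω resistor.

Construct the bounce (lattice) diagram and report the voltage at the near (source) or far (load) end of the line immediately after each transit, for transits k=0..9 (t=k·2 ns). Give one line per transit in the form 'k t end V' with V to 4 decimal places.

Γ_L=-0.500000, Γ_S=0.739130; launch V₁=3·75/575=0.391304
k=0 src: V=0.3913
k=1 load: inc=0.391304, refl=0.391304·-0.500000=-0.1957; V=0.000000+0.391304+-0.195652=0.1957
k=2 src: inc=-0.195652, refl=-0.195652·0.739130=-0.1446; V=0.391304+-0.195652+-0.144612=0.0510
k=3 load: inc=-0.144612, refl=-0.144612·-0.500000=0.0723; V=0.195652+-0.144612+0.072306=0.1233
k=4 src: inc=0.072306, refl=0.072306·0.739130=0.0534; V=0.051040+0.072306+0.053444=0.1768
k=5 load: inc=0.053444, refl=0.053444·-0.500000=-0.0267; V=0.123346+0.053444+-0.026722=0.1501
k=6 src: inc=-0.026722, refl=-0.026722·0.739130=-0.0198; V=0.176790+-0.026722+-0.019751=0.1303
k=7 load: inc=-0.019751, refl=-0.019751·-0.500000=0.0099; V=0.150068+-0.019751+0.009875=0.1402
k=8 src: inc=0.009875, refl=0.009875·0.739130=0.0073; V=0.130317+0.009875+0.007299=0.1475
k=9 load: inc=0.007299, refl=0.007299·-0.500000=-0.0036; V=0.140192+0.007299+-0.003650=0.1438

0 0 source 0.3913
1 2 load 0.1957
2 4 source 0.0510
3 6 load 0.1233
4 8 source 0.1768
5 10 load 0.1501
6 12 source 0.1303
7 14 load 0.1402
8 16 source 0.1475
9 18 load 0.1438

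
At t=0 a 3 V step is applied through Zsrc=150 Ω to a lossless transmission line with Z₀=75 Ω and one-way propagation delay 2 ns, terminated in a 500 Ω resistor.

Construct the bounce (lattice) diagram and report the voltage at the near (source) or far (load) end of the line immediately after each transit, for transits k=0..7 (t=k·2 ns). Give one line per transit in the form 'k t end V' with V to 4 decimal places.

Γ_L=0.739130, Γ_S=0.333333; launch V₁=3·75/225=1.000000
k=0 src: V=1.0000
k=1 load: inc=1.000000, refl=1.000000·0.739130=0.7391; V=0.000000+1.000000+0.739130=1.7391
k=2 src: inc=0.739130, refl=0.739130·0.333333=0.2464; V=1.000000+0.739130+0.246377=1.9855
k=3 load: inc=0.246377, refl=0.246377·0.739130=0.1821; V=1.739130+0.246377+0.182105=2.1676
k=4 src: inc=0.182105, refl=0.182105·0.333333=0.0607; V=1.985507+0.182105+0.060702=2.2283
k=5 load: inc=0.060702, refl=0.060702·0.739130=0.0449; V=2.167612+0.060702+0.044866=2.2732
k=6 src: inc=0.044866, refl=0.044866·0.333333=0.0150; V=2.228313+0.044866+0.014955=2.2881
k=7 load: inc=0.014955, refl=0.014955·0.739130=0.0111; V=2.273180+0.014955+0.011054=2.2992

0 0 source 1.0000
1 2 load 1.7391
2 4 source 1.9855
3 6 load 2.1676
4 8 source 2.2283
5 10 load 2.2732
6 12 source 2.2881
7 14 load 2.2992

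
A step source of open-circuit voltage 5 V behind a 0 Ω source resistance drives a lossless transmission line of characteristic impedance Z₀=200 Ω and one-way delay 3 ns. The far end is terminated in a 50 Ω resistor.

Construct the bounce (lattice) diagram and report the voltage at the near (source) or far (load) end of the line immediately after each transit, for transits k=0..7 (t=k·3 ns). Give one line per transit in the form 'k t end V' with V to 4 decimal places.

0 0 source 5.0000
1 3 load 2.0000
2 6 source 5.0000
3 9 load 3.2000
4 12 source 5.0000
5 15 load 3.9200
6 18 source 5.0000
7 21 load 4.3520

Γ_L=-0.600000, Γ_S=-1.000000; launch V₁=5·200/200=5.000000
k=0 src: V=5.0000
k=1 load: inc=5.000000, refl=5.000000·-0.600000=-3.0000; V=0.000000+5.000000+-3.000000=2.0000
k=2 src: inc=-3.000000, refl=-3.000000·-1.000000=3.0000; V=5.000000+-3.000000+3.000000=5.0000
k=3 load: inc=3.000000, refl=3.000000·-0.600000=-1.8000; V=2.000000+3.000000+-1.800000=3.2000
k=4 src: inc=-1.800000, refl=-1.800000·-1.000000=1.8000; V=5.000000+-1.800000+1.800000=5.0000
k=5 load: inc=1.800000, refl=1.800000·-0.600000=-1.0800; V=3.200000+1.800000+-1.080000=3.9200
k=6 src: inc=-1.080000, refl=-1.080000·-1.000000=1.0800; V=5.000000+-1.080000+1.080000=5.0000
k=7 load: inc=1.080000, refl=1.080000·-0.600000=-0.6480; V=3.920000+1.080000+-0.648000=4.3520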